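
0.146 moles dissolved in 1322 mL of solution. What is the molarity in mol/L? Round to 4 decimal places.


Convert volume to liters: V_L = V_mL / 1000.
V_L = 1322 / 1000 = 1.322 L
M = n / V_L = 0.146 / 1.322
M = 0.11043873 mol/L, rounded to 4 dp:

0.1104 mol/L


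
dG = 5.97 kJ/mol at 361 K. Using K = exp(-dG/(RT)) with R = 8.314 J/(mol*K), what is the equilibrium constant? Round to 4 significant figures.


dG is in kJ/mol; multiply by 1000 to match R in J/(mol*K).
RT = 8.314 * 361 = 3001.354 J/mol
exponent = -dG*1000 / (RT) = -(5.97*1000) / 3001.354 = -1.98910225
K = exp(-1.98910225)
K = 0.1368182, rounded to 4 significant figures:

0.1368


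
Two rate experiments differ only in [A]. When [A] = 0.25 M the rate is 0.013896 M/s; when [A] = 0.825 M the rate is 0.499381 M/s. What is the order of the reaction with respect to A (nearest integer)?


Rate is proportional to [A]^n, so rate2/rate1 = ([A]2/[A]1)^n. Take logs to solve for n.
rate2/rate1 = 0.499381 / 0.013896 = 35.937
[A]2/[A]1 = 0.825 / 0.25 = 3.3
n = ln(35.937) / ln(3.3) = 3.0
Nearest integer order:

3


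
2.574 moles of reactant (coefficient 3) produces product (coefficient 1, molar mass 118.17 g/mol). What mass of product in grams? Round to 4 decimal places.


Use the coefficient ratio to convert reactant moles to product moles, then multiply by the product's molar mass.
moles_P = moles_R * (coeff_P / coeff_R) = 2.574 * (1/3) = 0.858
mass_P = moles_P * M_P = 0.858 * 118.17
mass_P = 101.38986 g, rounded to 4 dp:

101.3899 g


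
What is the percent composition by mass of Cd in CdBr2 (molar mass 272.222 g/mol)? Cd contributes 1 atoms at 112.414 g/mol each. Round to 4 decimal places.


pct = 100 * (n_elem * M_elem) / M_total
mass_contribution = 1 * 112.414 = 112.414 g/mol
pct = 100 * 112.414 / 272.222
pct = 41.29497249 %, rounded to 4 dp:

41.2950 %


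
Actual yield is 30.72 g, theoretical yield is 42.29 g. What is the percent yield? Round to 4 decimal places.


% yield = 100 * actual / theoretical
% yield = 100 * 30.72 / 42.29
% yield = 72.64128636 %, rounded to 4 dp:

72.6413 %


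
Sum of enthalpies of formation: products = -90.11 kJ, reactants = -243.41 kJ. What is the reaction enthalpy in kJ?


dH_rxn = sum(dH_f products) - sum(dH_f reactants)
dH_rxn = -90.11 - (-243.41)
dH_rxn = 153.3 kJ:

153.30 kJ


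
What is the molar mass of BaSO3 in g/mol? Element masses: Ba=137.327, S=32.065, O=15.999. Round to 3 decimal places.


M = sum(count * atomic_mass) over atoms.
M = 1*137.327 + 1*32.065 + 3*15.999
M = 137.327 + 32.065 + 47.997
M = 217.389 g/mol, rounded to 3 dp:

217.389 g/mol


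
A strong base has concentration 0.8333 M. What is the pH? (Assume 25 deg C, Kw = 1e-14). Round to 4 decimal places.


A strong base dissociates completely, so [OH-] equals the given concentration.
pOH = -log10([OH-]) = -log10(0.8333) = 0.079199
pH = 14 - pOH = 14 - 0.079199
pH = 13.920801, rounded to 4 dp:

13.9208


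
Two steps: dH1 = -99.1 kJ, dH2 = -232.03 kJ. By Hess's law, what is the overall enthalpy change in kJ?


Hess's law: enthalpy is a state function, so add the step enthalpies.
dH_total = dH1 + dH2 = -99.1 + (-232.03)
dH_total = -331.13 kJ:

-331.13 kJ


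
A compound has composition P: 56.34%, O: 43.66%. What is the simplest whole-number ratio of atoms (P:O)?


Assume 100 g of compound, divide each mass% by atomic mass to get moles, then normalize by the smallest to get a raw atom ratio.
Moles per 100 g: P: 56.34/30.974 = 1.8189, O: 43.66/15.999 = 2.7289
Raw ratio (divide by min = 1.8189): P: 1.0, O: 1.5
Multiply by 2 to clear fractions: P: 2.0 ~= 2, O: 3.001 ~= 3
Reduce by GCD to get the simplest whole-number ratio:

2:3


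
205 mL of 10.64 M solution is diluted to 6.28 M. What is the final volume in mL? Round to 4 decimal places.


Dilution: M1*V1 = M2*V2, solve for V2.
V2 = M1*V1 / M2
V2 = 10.64 * 205 / 6.28
V2 = 2181.2 / 6.28
V2 = 347.32484076 mL, rounded to 4 dp:

347.3248 mL


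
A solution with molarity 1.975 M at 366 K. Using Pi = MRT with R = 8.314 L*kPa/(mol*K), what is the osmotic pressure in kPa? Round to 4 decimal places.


Osmotic pressure (van't Hoff): Pi = M*R*T.
RT = 8.314 * 366 = 3042.924
Pi = 1.975 * 3042.924
Pi = 6009.7749 kPa, rounded to 4 dp:

6009.7749 kPa


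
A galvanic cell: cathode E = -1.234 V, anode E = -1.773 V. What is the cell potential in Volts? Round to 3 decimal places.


Standard cell potential: E_cell = E_cathode - E_anode.
E_cell = -1.234 - (-1.773)
E_cell = 0.539 V, rounded to 3 dp:

0.539 V


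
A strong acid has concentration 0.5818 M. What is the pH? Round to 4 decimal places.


A strong acid dissociates completely, so [H+] equals the given concentration.
pH = -log10([H+]) = -log10(0.5818)
pH = 0.23522628, rounded to 4 dp:

0.2352


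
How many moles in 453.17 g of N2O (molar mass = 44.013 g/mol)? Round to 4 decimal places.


n = mass / M
n = 453.17 / 44.013
n = 10.2962761 mol, rounded to 4 dp:

10.2963 mol


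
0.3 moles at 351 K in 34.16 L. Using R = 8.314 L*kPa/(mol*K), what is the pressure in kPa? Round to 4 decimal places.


PV = nRT, solve for P = nRT / V.
nRT = 0.3 * 8.314 * 351 = 875.4642
P = 875.4642 / 34.16
P = 25.62834309 kPa, rounded to 4 dp:

25.6283 kPa


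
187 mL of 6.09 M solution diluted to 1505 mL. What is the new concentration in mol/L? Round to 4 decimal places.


Dilution: M1*V1 = M2*V2, solve for M2.
M2 = M1*V1 / V2
M2 = 6.09 * 187 / 1505
M2 = 1138.83 / 1505
M2 = 0.75669767 mol/L, rounded to 4 dp:

0.7567 mol/L


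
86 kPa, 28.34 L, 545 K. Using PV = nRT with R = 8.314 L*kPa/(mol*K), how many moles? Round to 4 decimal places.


PV = nRT, solve for n = PV / (RT).
PV = 86 * 28.34 = 2437.24
RT = 8.314 * 545 = 4531.13
n = 2437.24 / 4531.13
n = 0.5378879 mol, rounded to 4 dp:

0.5379 mol


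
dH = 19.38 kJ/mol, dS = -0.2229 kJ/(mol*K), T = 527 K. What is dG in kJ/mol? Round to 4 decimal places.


Gibbs: dG = dH - T*dS (consistent units, dS already in kJ/(mol*K)).
T*dS = 527 * -0.2229 = -117.4683
dG = 19.38 - (-117.4683)
dG = 136.8483 kJ/mol, rounded to 4 dp:

136.8483 kJ/mol


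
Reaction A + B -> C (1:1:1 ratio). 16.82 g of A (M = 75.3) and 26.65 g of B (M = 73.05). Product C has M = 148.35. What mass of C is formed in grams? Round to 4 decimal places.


Find moles of each reactant; the smaller value is the limiting reagent in a 1:1:1 reaction, so moles_C equals moles of the limiter.
n_A = mass_A / M_A = 16.82 / 75.3 = 0.223373 mol
n_B = mass_B / M_B = 26.65 / 73.05 = 0.364819 mol
Limiting reagent: A (smaller), n_limiting = 0.223373 mol
mass_C = n_limiting * M_C = 0.223373 * 148.35
mass_C = 33.13738455 g, rounded to 4 dp:

33.1374 g


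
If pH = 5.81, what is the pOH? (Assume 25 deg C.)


At 25 deg C, pH + pOH = 14.
pOH = 14 - pH = 14 - 5.81
pOH = 8.19:

8.19


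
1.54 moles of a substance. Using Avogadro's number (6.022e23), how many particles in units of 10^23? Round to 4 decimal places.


N = n * NA, then divide by 1e23 for the requested units.
N / 1e23 = n * 6.022
N / 1e23 = 1.54 * 6.022
N / 1e23 = 9.27388, rounded to 4 dp:

9.2739


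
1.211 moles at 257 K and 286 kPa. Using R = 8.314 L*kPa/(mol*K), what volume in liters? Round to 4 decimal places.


PV = nRT, solve for V = nRT / P.
nRT = 1.211 * 8.314 * 257 = 2587.5413
V = 2587.5413 / 286
V = 9.0473472 L, rounded to 4 dp:

9.0473 L


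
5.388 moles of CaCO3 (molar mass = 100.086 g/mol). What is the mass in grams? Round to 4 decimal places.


mass = n * M
mass = 5.388 * 100.086
mass = 539.263368 g, rounded to 4 dp:

539.2634 g


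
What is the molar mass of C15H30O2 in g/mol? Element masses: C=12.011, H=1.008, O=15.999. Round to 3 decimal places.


M = sum(count * atomic_mass) over atoms.
M = 15*12.011 + 30*1.008 + 2*15.999
M = 180.165 + 30.24 + 31.998
M = 242.403 g/mol, rounded to 3 dp:

242.403 g/mol


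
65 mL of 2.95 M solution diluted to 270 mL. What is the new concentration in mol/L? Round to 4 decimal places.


Dilution: M1*V1 = M2*V2, solve for M2.
M2 = M1*V1 / V2
M2 = 2.95 * 65 / 270
M2 = 191.75 / 270
M2 = 0.71018519 mol/L, rounded to 4 dp:

0.7102 mol/L


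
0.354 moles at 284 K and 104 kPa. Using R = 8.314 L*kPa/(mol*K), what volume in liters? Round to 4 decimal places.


PV = nRT, solve for V = nRT / P.
nRT = 0.354 * 8.314 * 284 = 835.8563
V = 835.8563 / 104
V = 8.03707981 L, rounded to 4 dp:

8.0371 L


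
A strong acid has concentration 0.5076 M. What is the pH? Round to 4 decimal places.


A strong acid dissociates completely, so [H+] equals the given concentration.
pH = -log10([H+]) = -log10(0.5076)
pH = 0.29447839, rounded to 4 dp:

0.2945


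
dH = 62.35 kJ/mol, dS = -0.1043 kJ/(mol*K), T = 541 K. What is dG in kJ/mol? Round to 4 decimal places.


Gibbs: dG = dH - T*dS (consistent units, dS already in kJ/(mol*K)).
T*dS = 541 * -0.1043 = -56.4263
dG = 62.35 - (-56.4263)
dG = 118.7763 kJ/mol, rounded to 4 dp:

118.7763 kJ/mol


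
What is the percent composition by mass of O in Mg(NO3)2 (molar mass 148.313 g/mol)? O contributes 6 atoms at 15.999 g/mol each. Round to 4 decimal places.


pct = 100 * (n_elem * M_elem) / M_total
mass_contribution = 6 * 15.999 = 95.994 g/mol
pct = 100 * 95.994 / 148.313
pct = 64.72392845 %, rounded to 4 dp:

64.7239 %


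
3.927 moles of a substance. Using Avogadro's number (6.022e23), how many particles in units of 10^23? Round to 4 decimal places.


N = n * NA, then divide by 1e23 for the requested units.
N / 1e23 = n * 6.022
N / 1e23 = 3.927 * 6.022
N / 1e23 = 23.648394, rounded to 4 dp:

23.6484


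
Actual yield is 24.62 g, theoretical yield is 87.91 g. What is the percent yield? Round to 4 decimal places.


% yield = 100 * actual / theoretical
% yield = 100 * 24.62 / 87.91
% yield = 28.00591514 %, rounded to 4 dp:

28.0059 %


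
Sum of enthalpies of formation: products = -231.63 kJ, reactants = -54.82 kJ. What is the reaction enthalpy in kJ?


dH_rxn = sum(dH_f products) - sum(dH_f reactants)
dH_rxn = -231.63 - (-54.82)
dH_rxn = -176.81 kJ:

-176.81 kJ


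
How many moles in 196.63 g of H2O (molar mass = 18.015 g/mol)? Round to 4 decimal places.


n = mass / M
n = 196.63 / 18.015
n = 10.91479323 mol, rounded to 4 dp:

10.9148 mol


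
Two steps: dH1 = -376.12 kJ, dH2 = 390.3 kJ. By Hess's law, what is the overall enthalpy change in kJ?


Hess's law: enthalpy is a state function, so add the step enthalpies.
dH_total = dH1 + dH2 = -376.12 + (390.3)
dH_total = 14.18 kJ:

14.18 kJ


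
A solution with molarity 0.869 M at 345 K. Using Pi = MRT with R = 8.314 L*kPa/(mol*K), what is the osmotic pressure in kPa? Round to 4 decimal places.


Osmotic pressure (van't Hoff): Pi = M*R*T.
RT = 8.314 * 345 = 2868.33
Pi = 0.869 * 2868.33
Pi = 2492.57877 kPa, rounded to 4 dp:

2492.5788 kPa


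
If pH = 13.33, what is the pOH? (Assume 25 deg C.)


At 25 deg C, pH + pOH = 14.
pOH = 14 - pH = 14 - 13.33
pOH = 0.67:

0.67


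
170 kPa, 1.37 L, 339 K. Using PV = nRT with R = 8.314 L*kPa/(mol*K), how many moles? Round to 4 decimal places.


PV = nRT, solve for n = PV / (RT).
PV = 170 * 1.37 = 232.9
RT = 8.314 * 339 = 2818.446
n = 232.9 / 2818.446
n = 0.08263419 mol, rounded to 4 dp:

0.0826 mol


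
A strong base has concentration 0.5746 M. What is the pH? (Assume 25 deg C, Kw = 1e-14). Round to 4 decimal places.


A strong base dissociates completely, so [OH-] equals the given concentration.
pOH = -log10([OH-]) = -log10(0.5746) = 0.240634
pH = 14 - pOH = 14 - 0.240634
pH = 13.759366, rounded to 4 dp:

13.7594


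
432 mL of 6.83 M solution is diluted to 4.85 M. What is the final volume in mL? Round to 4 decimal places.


Dilution: M1*V1 = M2*V2, solve for V2.
V2 = M1*V1 / M2
V2 = 6.83 * 432 / 4.85
V2 = 2950.56 / 4.85
V2 = 608.3628866 mL, rounded to 4 dp:

608.3629 mL


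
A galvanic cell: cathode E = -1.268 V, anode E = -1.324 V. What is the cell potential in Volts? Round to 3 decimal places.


Standard cell potential: E_cell = E_cathode - E_anode.
E_cell = -1.268 - (-1.324)
E_cell = 0.056 V, rounded to 3 dp:

0.056 V


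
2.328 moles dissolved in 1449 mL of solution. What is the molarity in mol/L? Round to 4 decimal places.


Convert volume to liters: V_L = V_mL / 1000.
V_L = 1449 / 1000 = 1.449 L
M = n / V_L = 2.328 / 1.449
M = 1.60662526 mol/L, rounded to 4 dp:

1.6066 mol/L


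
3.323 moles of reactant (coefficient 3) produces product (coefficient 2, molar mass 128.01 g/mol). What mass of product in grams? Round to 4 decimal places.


Use the coefficient ratio to convert reactant moles to product moles, then multiply by the product's molar mass.
moles_P = moles_R * (coeff_P / coeff_R) = 3.323 * (2/3) = 2.215333
mass_P = moles_P * M_P = 2.215333 * 128.01
mass_P = 283.58477733 g, rounded to 4 dp:

283.5848 g


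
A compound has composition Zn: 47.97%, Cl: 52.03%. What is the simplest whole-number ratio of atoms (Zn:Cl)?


Assume 100 g of compound, divide each mass% by atomic mass to get moles, then normalize by the smallest to get a raw atom ratio.
Moles per 100 g: Zn: 47.97/65.38 = 0.7337, Cl: 52.03/35.453 = 1.4676
Raw ratio (divide by min = 0.7337): Zn: 1.0, Cl: 2.0
Multiply by 1 to clear fractions: Zn: 1.0 ~= 1, Cl: 2.0 ~= 2
Reduce by GCD to get the simplest whole-number ratio:

1:2


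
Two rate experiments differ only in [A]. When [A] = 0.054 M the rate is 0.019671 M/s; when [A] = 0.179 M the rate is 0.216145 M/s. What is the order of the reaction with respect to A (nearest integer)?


Rate is proportional to [A]^n, so rate2/rate1 = ([A]2/[A]1)^n. Take logs to solve for n.
rate2/rate1 = 0.216145 / 0.019671 = 10.988
[A]2/[A]1 = 0.179 / 0.054 = 3.3148
n = ln(10.988) / ln(3.3148) = 2.0
Nearest integer order:

2


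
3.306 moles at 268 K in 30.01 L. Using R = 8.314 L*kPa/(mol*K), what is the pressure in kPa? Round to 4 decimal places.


PV = nRT, solve for P = nRT / V.
nRT = 3.306 * 8.314 * 268 = 7366.2705
P = 7366.2705 / 30.01
P = 245.46052982 kPa, rounded to 4 dp:

245.4605 kPa


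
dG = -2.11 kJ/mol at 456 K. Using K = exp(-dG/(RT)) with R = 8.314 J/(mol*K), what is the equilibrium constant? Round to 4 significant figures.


dG is in kJ/mol; multiply by 1000 to match R in J/(mol*K).
RT = 8.314 * 456 = 3791.184 J/mol
exponent = -dG*1000 / (RT) = -(-2.11*1000) / 3791.184 = 0.55655436
K = exp(0.55655436)
K = 1.7446507, rounded to 4 significant figures:

1.745


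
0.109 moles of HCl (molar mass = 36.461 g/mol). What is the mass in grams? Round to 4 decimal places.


mass = n * M
mass = 0.109 * 36.461
mass = 3.974249 g, rounded to 4 dp:

3.9742 g


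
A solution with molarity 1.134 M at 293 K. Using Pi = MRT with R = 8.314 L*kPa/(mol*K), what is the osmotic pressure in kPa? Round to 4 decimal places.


Osmotic pressure (van't Hoff): Pi = M*R*T.
RT = 8.314 * 293 = 2436.002
Pi = 1.134 * 2436.002
Pi = 2762.426268 kPa, rounded to 4 dp:

2762.4263 kPa


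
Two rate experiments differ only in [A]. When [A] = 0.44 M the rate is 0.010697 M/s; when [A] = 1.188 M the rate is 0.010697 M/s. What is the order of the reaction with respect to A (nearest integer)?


Rate is proportional to [A]^n, so rate2/rate1 = ([A]2/[A]1)^n. Take logs to solve for n.
rate2/rate1 = 0.010697 / 0.010697 = 1.0
[A]2/[A]1 = 1.188 / 0.44 = 2.7
n = ln(1.0) / ln(2.7) = 0.0
Nearest integer order:

0


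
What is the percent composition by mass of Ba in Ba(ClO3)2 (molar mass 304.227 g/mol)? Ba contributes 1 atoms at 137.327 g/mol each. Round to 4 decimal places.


pct = 100 * (n_elem * M_elem) / M_total
mass_contribution = 1 * 137.327 = 137.327 g/mol
pct = 100 * 137.327 / 304.227
pct = 45.13964901 %, rounded to 4 dp:

45.1396 %


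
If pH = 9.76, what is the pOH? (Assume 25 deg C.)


At 25 deg C, pH + pOH = 14.
pOH = 14 - pH = 14 - 9.76
pOH = 4.24:

4.24


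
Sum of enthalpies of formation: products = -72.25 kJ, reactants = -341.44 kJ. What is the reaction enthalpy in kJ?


dH_rxn = sum(dH_f products) - sum(dH_f reactants)
dH_rxn = -72.25 - (-341.44)
dH_rxn = 269.19 kJ:

269.19 kJ


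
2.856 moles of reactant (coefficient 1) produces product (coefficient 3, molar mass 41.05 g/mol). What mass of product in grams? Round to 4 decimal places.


Use the coefficient ratio to convert reactant moles to product moles, then multiply by the product's molar mass.
moles_P = moles_R * (coeff_P / coeff_R) = 2.856 * (3/1) = 8.568
mass_P = moles_P * M_P = 8.568 * 41.05
mass_P = 351.7164 g, rounded to 4 dp:

351.7164 g


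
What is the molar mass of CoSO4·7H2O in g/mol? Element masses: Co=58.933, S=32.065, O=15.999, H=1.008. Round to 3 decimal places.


M = sum(count * atomic_mass) over atoms.
M = 1*58.933 + 1*32.065 + 11*15.999 + 14*1.008
M = 58.933 + 32.065 + 175.989 + 14.112
M = 281.099 g/mol, rounded to 3 dp:

281.099 g/mol


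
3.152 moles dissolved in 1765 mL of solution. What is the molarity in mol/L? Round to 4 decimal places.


Convert volume to liters: V_L = V_mL / 1000.
V_L = 1765 / 1000 = 1.765 L
M = n / V_L = 3.152 / 1.765
M = 1.78583569 mol/L, rounded to 4 dp:

1.7858 mol/L


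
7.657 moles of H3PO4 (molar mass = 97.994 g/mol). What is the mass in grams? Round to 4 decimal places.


mass = n * M
mass = 7.657 * 97.994
mass = 750.340058 g, rounded to 4 dp:

750.3401 g


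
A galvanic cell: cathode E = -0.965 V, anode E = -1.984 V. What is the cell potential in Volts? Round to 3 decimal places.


Standard cell potential: E_cell = E_cathode - E_anode.
E_cell = -0.965 - (-1.984)
E_cell = 1.019 V, rounded to 3 dp:

1.019 V


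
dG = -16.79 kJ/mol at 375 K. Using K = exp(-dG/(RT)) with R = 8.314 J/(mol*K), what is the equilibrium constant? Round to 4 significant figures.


dG is in kJ/mol; multiply by 1000 to match R in J/(mol*K).
RT = 8.314 * 375 = 3117.75 J/mol
exponent = -dG*1000 / (RT) = -(-16.79*1000) / 3117.75 = 5.38529388
K = exp(5.38529388)
K = 218.17421, rounded to 4 significant figures:

218.2


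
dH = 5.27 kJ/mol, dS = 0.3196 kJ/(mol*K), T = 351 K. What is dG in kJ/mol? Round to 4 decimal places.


Gibbs: dG = dH - T*dS (consistent units, dS already in kJ/(mol*K)).
T*dS = 351 * 0.3196 = 112.1796
dG = 5.27 - (112.1796)
dG = -106.9096 kJ/mol, rounded to 4 dp:

-106.9096 kJ/mol


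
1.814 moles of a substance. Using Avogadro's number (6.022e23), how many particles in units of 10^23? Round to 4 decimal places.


N = n * NA, then divide by 1e23 for the requested units.
N / 1e23 = n * 6.022
N / 1e23 = 1.814 * 6.022
N / 1e23 = 10.923908, rounded to 4 dp:

10.9239


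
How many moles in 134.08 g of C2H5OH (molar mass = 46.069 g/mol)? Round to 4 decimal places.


n = mass / M
n = 134.08 / 46.069
n = 2.91041698 mol, rounded to 4 dp:

2.9104 mol


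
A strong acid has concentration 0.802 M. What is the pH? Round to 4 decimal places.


A strong acid dissociates completely, so [H+] equals the given concentration.
pH = -log10([H+]) = -log10(0.802)
pH = 0.09582563, rounded to 4 dp:

0.0958


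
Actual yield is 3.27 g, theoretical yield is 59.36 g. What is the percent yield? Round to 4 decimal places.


% yield = 100 * actual / theoretical
% yield = 100 * 3.27 / 59.36
% yield = 5.50876011 %, rounded to 4 dp:

5.5088 %


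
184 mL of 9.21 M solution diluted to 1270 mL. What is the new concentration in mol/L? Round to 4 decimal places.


Dilution: M1*V1 = M2*V2, solve for M2.
M2 = M1*V1 / V2
M2 = 9.21 * 184 / 1270
M2 = 1694.64 / 1270
M2 = 1.3343622 mol/L, rounded to 4 dp:

1.3344 mol/L


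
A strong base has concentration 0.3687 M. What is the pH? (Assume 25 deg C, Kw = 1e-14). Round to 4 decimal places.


A strong base dissociates completely, so [OH-] equals the given concentration.
pOH = -log10([OH-]) = -log10(0.3687) = 0.433327
pH = 14 - pOH = 14 - 0.433327
pH = 13.566673, rounded to 4 dp:

13.5667


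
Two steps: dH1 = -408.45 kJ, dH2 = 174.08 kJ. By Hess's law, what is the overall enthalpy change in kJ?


Hess's law: enthalpy is a state function, so add the step enthalpies.
dH_total = dH1 + dH2 = -408.45 + (174.08)
dH_total = -234.37 kJ:

-234.37 kJ


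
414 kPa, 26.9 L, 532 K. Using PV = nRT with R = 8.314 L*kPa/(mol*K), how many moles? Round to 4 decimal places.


PV = nRT, solve for n = PV / (RT).
PV = 414 * 26.9 = 11136.6
RT = 8.314 * 532 = 4423.048
n = 11136.6 / 4423.048
n = 2.51785646 mol, rounded to 4 dp:

2.5179 mol


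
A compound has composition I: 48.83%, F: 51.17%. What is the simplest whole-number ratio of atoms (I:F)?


Assume 100 g of compound, divide each mass% by atomic mass to get moles, then normalize by the smallest to get a raw atom ratio.
Moles per 100 g: I: 48.83/126.904 = 0.3848, F: 51.17/18.998 = 2.6934
Raw ratio (divide by min = 0.3848): I: 1.0, F: 7.0
Multiply by 1 to clear fractions: I: 1.0 ~= 1, F: 7.0 ~= 7
Reduce by GCD to get the simplest whole-number ratio:

1:7


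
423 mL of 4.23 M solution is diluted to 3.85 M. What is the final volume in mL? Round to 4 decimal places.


Dilution: M1*V1 = M2*V2, solve for V2.
V2 = M1*V1 / M2
V2 = 4.23 * 423 / 3.85
V2 = 1789.29 / 3.85
V2 = 464.75064935 mL, rounded to 4 dp:

464.7506 mL


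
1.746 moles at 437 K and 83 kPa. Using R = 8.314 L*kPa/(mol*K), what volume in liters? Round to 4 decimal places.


PV = nRT, solve for V = nRT / P.
nRT = 1.746 * 8.314 * 437 = 6343.5986
V = 6343.5986 / 83
V = 76.4288988 L, rounded to 4 dp:

76.4289 L


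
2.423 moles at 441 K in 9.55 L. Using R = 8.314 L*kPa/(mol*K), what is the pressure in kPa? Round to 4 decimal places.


PV = nRT, solve for P = nRT / V.
nRT = 2.423 * 8.314 * 441 = 8883.8665
P = 8883.8665 / 9.55
P = 930.24780105 kPa, rounded to 4 dp:

930.2478 kPa


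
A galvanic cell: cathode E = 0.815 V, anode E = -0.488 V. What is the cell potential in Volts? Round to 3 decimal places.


Standard cell potential: E_cell = E_cathode - E_anode.
E_cell = 0.815 - (-0.488)
E_cell = 1.303 V, rounded to 3 dp:

1.303 V


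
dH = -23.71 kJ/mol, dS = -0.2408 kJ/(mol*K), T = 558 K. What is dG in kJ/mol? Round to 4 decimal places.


Gibbs: dG = dH - T*dS (consistent units, dS already in kJ/(mol*K)).
T*dS = 558 * -0.2408 = -134.3664
dG = -23.71 - (-134.3664)
dG = 110.6564 kJ/mol, rounded to 4 dp:

110.6564 kJ/mol


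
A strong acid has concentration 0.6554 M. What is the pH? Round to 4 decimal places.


A strong acid dissociates completely, so [H+] equals the given concentration.
pH = -log10([H+]) = -log10(0.6554)
pH = 0.18349356, rounded to 4 dp:

0.1835


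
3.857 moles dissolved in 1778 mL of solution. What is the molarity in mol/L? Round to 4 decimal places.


Convert volume to liters: V_L = V_mL / 1000.
V_L = 1778 / 1000 = 1.778 L
M = n / V_L = 3.857 / 1.778
M = 2.16929134 mol/L, rounded to 4 dp:

2.1693 mol/L


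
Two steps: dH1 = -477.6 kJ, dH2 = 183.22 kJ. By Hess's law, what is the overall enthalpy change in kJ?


Hess's law: enthalpy is a state function, so add the step enthalpies.
dH_total = dH1 + dH2 = -477.6 + (183.22)
dH_total = -294.38 kJ:

-294.38 kJ


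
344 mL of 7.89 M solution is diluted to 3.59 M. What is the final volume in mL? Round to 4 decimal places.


Dilution: M1*V1 = M2*V2, solve for V2.
V2 = M1*V1 / M2
V2 = 7.89 * 344 / 3.59
V2 = 2714.16 / 3.59
V2 = 756.03342618 mL, rounded to 4 dp:

756.0334 mL


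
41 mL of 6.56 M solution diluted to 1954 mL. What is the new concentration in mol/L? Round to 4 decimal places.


Dilution: M1*V1 = M2*V2, solve for M2.
M2 = M1*V1 / V2
M2 = 6.56 * 41 / 1954
M2 = 268.96 / 1954
M2 = 0.13764585 mol/L, rounded to 4 dp:

0.1376 mol/L


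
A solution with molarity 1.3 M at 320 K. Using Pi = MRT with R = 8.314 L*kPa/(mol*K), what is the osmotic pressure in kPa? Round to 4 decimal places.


Osmotic pressure (van't Hoff): Pi = M*R*T.
RT = 8.314 * 320 = 2660.48
Pi = 1.3 * 2660.48
Pi = 3458.624 kPa, rounded to 4 dp:

3458.6240 kPa


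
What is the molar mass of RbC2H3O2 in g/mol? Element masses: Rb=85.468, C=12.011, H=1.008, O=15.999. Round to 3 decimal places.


M = sum(count * atomic_mass) over atoms.
M = 1*85.468 + 2*12.011 + 3*1.008 + 2*15.999
M = 85.468 + 24.022 + 3.024 + 31.998
M = 144.512 g/mol, rounded to 3 dp:

144.512 g/mol


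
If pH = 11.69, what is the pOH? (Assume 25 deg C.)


At 25 deg C, pH + pOH = 14.
pOH = 14 - pH = 14 - 11.69
pOH = 2.31:

2.31


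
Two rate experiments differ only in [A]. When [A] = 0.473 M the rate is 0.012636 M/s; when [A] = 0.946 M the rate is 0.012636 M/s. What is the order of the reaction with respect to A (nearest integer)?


Rate is proportional to [A]^n, so rate2/rate1 = ([A]2/[A]1)^n. Take logs to solve for n.
rate2/rate1 = 0.012636 / 0.012636 = 1.0
[A]2/[A]1 = 0.946 / 0.473 = 2.0
n = ln(1.0) / ln(2.0) = 0.0
Nearest integer order:

0


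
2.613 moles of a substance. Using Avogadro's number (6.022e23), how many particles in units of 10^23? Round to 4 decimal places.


N = n * NA, then divide by 1e23 for the requested units.
N / 1e23 = n * 6.022
N / 1e23 = 2.613 * 6.022
N / 1e23 = 15.735486, rounded to 4 dp:

15.7355


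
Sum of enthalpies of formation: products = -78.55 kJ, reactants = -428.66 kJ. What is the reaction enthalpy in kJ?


dH_rxn = sum(dH_f products) - sum(dH_f reactants)
dH_rxn = -78.55 - (-428.66)
dH_rxn = 350.11 kJ:

350.11 kJ


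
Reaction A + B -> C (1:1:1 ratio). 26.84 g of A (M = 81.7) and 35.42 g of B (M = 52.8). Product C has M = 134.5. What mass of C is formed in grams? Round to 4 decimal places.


Find moles of each reactant; the smaller value is the limiting reagent in a 1:1:1 reaction, so moles_C equals moles of the limiter.
n_A = mass_A / M_A = 26.84 / 81.7 = 0.328519 mol
n_B = mass_B / M_B = 35.42 / 52.8 = 0.670833 mol
Limiting reagent: A (smaller), n_limiting = 0.328519 mol
mass_C = n_limiting * M_C = 0.328519 * 134.5
mass_C = 44.1858055 g, rounded to 4 dp:

44.1858 g


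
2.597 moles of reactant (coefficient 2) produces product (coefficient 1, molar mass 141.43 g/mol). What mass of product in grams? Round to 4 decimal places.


Use the coefficient ratio to convert reactant moles to product moles, then multiply by the product's molar mass.
moles_P = moles_R * (coeff_P / coeff_R) = 2.597 * (1/2) = 1.2985
mass_P = moles_P * M_P = 1.2985 * 141.43
mass_P = 183.646855 g, rounded to 4 dp:

183.6469 g


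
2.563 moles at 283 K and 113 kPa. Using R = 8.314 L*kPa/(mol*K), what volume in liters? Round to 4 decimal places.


PV = nRT, solve for V = nRT / P.
nRT = 2.563 * 8.314 * 283 = 6030.3853
V = 6030.3853 / 113
V = 53.36624159 L, rounded to 4 dp:

53.3662 L


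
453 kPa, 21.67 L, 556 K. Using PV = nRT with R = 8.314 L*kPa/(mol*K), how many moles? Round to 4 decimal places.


PV = nRT, solve for n = PV / (RT).
PV = 453 * 21.67 = 9816.51
RT = 8.314 * 556 = 4622.584
n = 9816.51 / 4622.584
n = 2.12359797 mol, rounded to 4 dp:

2.1236 mol


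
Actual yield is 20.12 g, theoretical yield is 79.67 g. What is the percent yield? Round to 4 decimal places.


% yield = 100 * actual / theoretical
% yield = 100 * 20.12 / 79.67
% yield = 25.25417347 %, rounded to 4 dp:

25.2542 %


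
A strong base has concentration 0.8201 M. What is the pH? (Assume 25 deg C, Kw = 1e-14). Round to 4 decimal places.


A strong base dissociates completely, so [OH-] equals the given concentration.
pOH = -log10([OH-]) = -log10(0.8201) = 0.086133
pH = 14 - pOH = 14 - 0.086133
pH = 13.913867, rounded to 4 dp:

13.9139


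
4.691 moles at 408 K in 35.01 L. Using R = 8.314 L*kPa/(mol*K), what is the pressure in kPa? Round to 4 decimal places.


PV = nRT, solve for P = nRT / V.
nRT = 4.691 * 8.314 * 408 = 15912.3974
P = 15912.3974 / 35.01
P = 454.5100657 kPa, rounded to 4 dp:

454.5101 kPa


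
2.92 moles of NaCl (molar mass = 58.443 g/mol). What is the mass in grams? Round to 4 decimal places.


mass = n * M
mass = 2.92 * 58.443
mass = 170.65356 g, rounded to 4 dp:

170.6536 g


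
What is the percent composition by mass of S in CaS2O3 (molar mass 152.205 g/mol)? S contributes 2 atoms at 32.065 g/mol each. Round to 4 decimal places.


pct = 100 * (n_elem * M_elem) / M_total
mass_contribution = 2 * 32.065 = 64.13 g/mol
pct = 100 * 64.13 / 152.205
pct = 42.13396406 %, rounded to 4 dp:

42.1340 %


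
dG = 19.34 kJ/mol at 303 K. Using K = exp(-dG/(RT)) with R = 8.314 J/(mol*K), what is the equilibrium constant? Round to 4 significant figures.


dG is in kJ/mol; multiply by 1000 to match R in J/(mol*K).
RT = 8.314 * 303 = 2519.142 J/mol
exponent = -dG*1000 / (RT) = -(19.34*1000) / 2519.142 = -7.67721708
K = exp(-7.67721708)
K = 0.00046326233, rounded to 4 significant figures:

0.0004633


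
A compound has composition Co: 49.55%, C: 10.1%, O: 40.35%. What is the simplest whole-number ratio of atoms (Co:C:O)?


Assume 100 g of compound, divide each mass% by atomic mass to get moles, then normalize by the smallest to get a raw atom ratio.
Moles per 100 g: Co: 49.55/58.933 = 0.8408, C: 10.1/12.011 = 0.8409, O: 40.35/15.999 = 2.522
Raw ratio (divide by min = 0.8408): Co: 1.0, C: 1.0, O: 3.0
Multiply by 1 to clear fractions: Co: 1.0 ~= 1, C: 1.0 ~= 1, O: 3.0 ~= 3
Reduce by GCD to get the simplest whole-number ratio:

1:1:3


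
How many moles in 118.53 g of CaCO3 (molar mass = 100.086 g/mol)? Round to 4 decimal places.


n = mass / M
n = 118.53 / 100.086
n = 1.18428152 mol, rounded to 4 dp:

1.1843 mol


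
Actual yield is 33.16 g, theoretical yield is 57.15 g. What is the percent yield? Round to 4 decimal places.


% yield = 100 * actual / theoretical
% yield = 100 * 33.16 / 57.15
% yield = 58.02274716 %, rounded to 4 dp:

58.0227 %


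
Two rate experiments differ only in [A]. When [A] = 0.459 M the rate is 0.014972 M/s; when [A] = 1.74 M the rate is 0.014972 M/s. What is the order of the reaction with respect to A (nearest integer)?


Rate is proportional to [A]^n, so rate2/rate1 = ([A]2/[A]1)^n. Take logs to solve for n.
rate2/rate1 = 0.014972 / 0.014972 = 1.0
[A]2/[A]1 = 1.74 / 0.459 = 3.7908
n = ln(1.0) / ln(3.7908) = 0.0
Nearest integer order:

0


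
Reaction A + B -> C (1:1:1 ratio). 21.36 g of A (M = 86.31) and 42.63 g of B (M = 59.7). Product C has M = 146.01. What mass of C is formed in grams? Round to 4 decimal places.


Find moles of each reactant; the smaller value is the limiting reagent in a 1:1:1 reaction, so moles_C equals moles of the limiter.
n_A = mass_A / M_A = 21.36 / 86.31 = 0.24748 mol
n_B = mass_B / M_B = 42.63 / 59.7 = 0.71407 mol
Limiting reagent: A (smaller), n_limiting = 0.24748 mol
mass_C = n_limiting * M_C = 0.24748 * 146.01
mass_C = 36.1345548 g, rounded to 4 dp:

36.1346 g


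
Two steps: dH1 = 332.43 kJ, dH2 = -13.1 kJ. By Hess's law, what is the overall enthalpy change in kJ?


Hess's law: enthalpy is a state function, so add the step enthalpies.
dH_total = dH1 + dH2 = 332.43 + (-13.1)
dH_total = 319.33 kJ:

319.33 kJ


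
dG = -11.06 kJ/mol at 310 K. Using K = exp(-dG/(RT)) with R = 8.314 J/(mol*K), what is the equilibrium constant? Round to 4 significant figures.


dG is in kJ/mol; multiply by 1000 to match R in J/(mol*K).
RT = 8.314 * 310 = 2577.34 J/mol
exponent = -dG*1000 / (RT) = -(-11.06*1000) / 2577.34 = 4.29124601
K = exp(4.29124601)
K = 73.057442, rounded to 4 significant figures:

73.06


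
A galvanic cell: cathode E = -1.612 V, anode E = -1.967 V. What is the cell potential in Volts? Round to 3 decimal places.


Standard cell potential: E_cell = E_cathode - E_anode.
E_cell = -1.612 - (-1.967)
E_cell = 0.355 V, rounded to 3 dp:

0.355 V


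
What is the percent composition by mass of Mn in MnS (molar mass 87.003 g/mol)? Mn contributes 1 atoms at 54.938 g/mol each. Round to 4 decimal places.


pct = 100 * (n_elem * M_elem) / M_total
mass_contribution = 1 * 54.938 = 54.938 g/mol
pct = 100 * 54.938 / 87.003
pct = 63.14494902 %, rounded to 4 dp:

63.1449 %


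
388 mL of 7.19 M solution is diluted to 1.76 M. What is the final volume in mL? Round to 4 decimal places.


Dilution: M1*V1 = M2*V2, solve for V2.
V2 = M1*V1 / M2
V2 = 7.19 * 388 / 1.76
V2 = 2789.72 / 1.76
V2 = 1585.06818182 mL, rounded to 4 dp:

1585.0682 mL


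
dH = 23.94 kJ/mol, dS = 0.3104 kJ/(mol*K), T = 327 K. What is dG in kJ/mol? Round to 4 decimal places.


Gibbs: dG = dH - T*dS (consistent units, dS already in kJ/(mol*K)).
T*dS = 327 * 0.3104 = 101.5008
dG = 23.94 - (101.5008)
dG = -77.5608 kJ/mol, rounded to 4 dp:

-77.5608 kJ/mol


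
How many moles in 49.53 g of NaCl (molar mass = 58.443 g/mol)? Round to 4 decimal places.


n = mass / M
n = 49.53 / 58.443
n = 0.84749243 mol, rounded to 4 dp:

0.8475 mol


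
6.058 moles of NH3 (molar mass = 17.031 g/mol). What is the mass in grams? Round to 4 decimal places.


mass = n * M
mass = 6.058 * 17.031
mass = 103.173798 g, rounded to 4 dp:

103.1738 g


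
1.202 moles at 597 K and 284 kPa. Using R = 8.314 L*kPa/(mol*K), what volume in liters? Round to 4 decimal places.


PV = nRT, solve for V = nRT / P.
nRT = 1.202 * 8.314 * 597 = 5966.0765
V = 5966.0765 / 284
V = 21.00731162 L, rounded to 4 dp:

21.0073 L


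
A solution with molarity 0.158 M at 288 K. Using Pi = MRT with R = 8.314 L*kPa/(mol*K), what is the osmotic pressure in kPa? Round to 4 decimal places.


Osmotic pressure (van't Hoff): Pi = M*R*T.
RT = 8.314 * 288 = 2394.432
Pi = 0.158 * 2394.432
Pi = 378.320256 kPa, rounded to 4 dp:

378.3203 kPa


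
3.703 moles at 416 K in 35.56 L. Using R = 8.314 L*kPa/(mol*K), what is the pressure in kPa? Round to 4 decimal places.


PV = nRT, solve for P = nRT / V.
nRT = 3.703 * 8.314 * 416 = 12807.2847
P = 12807.2847 / 35.56
P = 360.1598622 kPa, rounded to 4 dp:

360.1599 kPa


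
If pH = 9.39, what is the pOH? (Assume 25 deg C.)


At 25 deg C, pH + pOH = 14.
pOH = 14 - pH = 14 - 9.39
pOH = 4.61:

4.61


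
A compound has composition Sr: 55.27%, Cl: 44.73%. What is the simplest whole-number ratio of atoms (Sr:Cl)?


Assume 100 g of compound, divide each mass% by atomic mass to get moles, then normalize by the smallest to get a raw atom ratio.
Moles per 100 g: Sr: 55.27/87.62 = 0.6308, Cl: 44.73/35.453 = 1.2617
Raw ratio (divide by min = 0.6308): Sr: 1.0, Cl: 2.0
Multiply by 1 to clear fractions: Sr: 1.0 ~= 1, Cl: 2.0 ~= 2
Reduce by GCD to get the simplest whole-number ratio:

1:2


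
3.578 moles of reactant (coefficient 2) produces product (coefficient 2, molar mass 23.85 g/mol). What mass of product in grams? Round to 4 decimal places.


Use the coefficient ratio to convert reactant moles to product moles, then multiply by the product's molar mass.
moles_P = moles_R * (coeff_P / coeff_R) = 3.578 * (2/2) = 3.578
mass_P = moles_P * M_P = 3.578 * 23.85
mass_P = 85.3353 g, rounded to 4 dp:

85.3353 g


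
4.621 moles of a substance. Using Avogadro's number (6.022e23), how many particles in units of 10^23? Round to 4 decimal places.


N = n * NA, then divide by 1e23 for the requested units.
N / 1e23 = n * 6.022
N / 1e23 = 4.621 * 6.022
N / 1e23 = 27.827662, rounded to 4 dp:

27.8277


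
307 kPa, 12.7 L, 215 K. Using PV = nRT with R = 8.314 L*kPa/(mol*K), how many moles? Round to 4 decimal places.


PV = nRT, solve for n = PV / (RT).
PV = 307 * 12.7 = 3898.9
RT = 8.314 * 215 = 1787.51
n = 3898.9 / 1787.51
n = 2.18119059 mol, rounded to 4 dp:

2.1812 mol


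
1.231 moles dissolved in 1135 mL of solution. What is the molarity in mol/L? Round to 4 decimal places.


Convert volume to liters: V_L = V_mL / 1000.
V_L = 1135 / 1000 = 1.135 L
M = n / V_L = 1.231 / 1.135
M = 1.0845815 mol/L, rounded to 4 dp:

1.0846 mol/L


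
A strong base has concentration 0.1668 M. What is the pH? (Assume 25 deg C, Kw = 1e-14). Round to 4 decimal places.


A strong base dissociates completely, so [OH-] equals the given concentration.
pOH = -log10([OH-]) = -log10(0.1668) = 0.777804
pH = 14 - pOH = 14 - 0.777804
pH = 13.222196, rounded to 4 dp:

13.2222


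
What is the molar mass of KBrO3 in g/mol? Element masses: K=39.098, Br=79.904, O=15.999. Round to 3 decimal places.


M = sum(count * atomic_mass) over atoms.
M = 1*39.098 + 1*79.904 + 3*15.999
M = 39.098 + 79.904 + 47.997
M = 166.999 g/mol, rounded to 3 dp:

166.999 g/mol


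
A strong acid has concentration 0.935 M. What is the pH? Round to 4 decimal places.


A strong acid dissociates completely, so [H+] equals the given concentration.
pH = -log10([H+]) = -log10(0.935)
pH = 0.02918839, rounded to 4 dp:

0.0292


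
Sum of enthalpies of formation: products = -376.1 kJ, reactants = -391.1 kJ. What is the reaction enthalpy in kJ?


dH_rxn = sum(dH_f products) - sum(dH_f reactants)
dH_rxn = -376.1 - (-391.1)
dH_rxn = 15.0 kJ:

15.00 kJ


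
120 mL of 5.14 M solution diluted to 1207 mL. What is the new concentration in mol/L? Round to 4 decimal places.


Dilution: M1*V1 = M2*V2, solve for M2.
M2 = M1*V1 / V2
M2 = 5.14 * 120 / 1207
M2 = 616.8 / 1207
M2 = 0.51101906 mol/L, rounded to 4 dp:

0.5110 mol/L


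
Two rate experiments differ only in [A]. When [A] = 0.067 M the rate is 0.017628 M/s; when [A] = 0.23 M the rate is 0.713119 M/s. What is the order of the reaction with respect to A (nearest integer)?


Rate is proportional to [A]^n, so rate2/rate1 = ([A]2/[A]1)^n. Take logs to solve for n.
rate2/rate1 = 0.713119 / 0.017628 = 40.4538
[A]2/[A]1 = 0.23 / 0.067 = 3.4328
n = ln(40.4538) / ln(3.4328) = 3.0
Nearest integer order:

3


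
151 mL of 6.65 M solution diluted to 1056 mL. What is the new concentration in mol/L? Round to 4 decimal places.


Dilution: M1*V1 = M2*V2, solve for M2.
M2 = M1*V1 / V2
M2 = 6.65 * 151 / 1056
M2 = 1004.15 / 1056
M2 = 0.95089962 mol/L, rounded to 4 dp:

0.9509 mol/L


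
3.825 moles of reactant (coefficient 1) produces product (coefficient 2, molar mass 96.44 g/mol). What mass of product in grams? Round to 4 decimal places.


Use the coefficient ratio to convert reactant moles to product moles, then multiply by the product's molar mass.
moles_P = moles_R * (coeff_P / coeff_R) = 3.825 * (2/1) = 7.65
mass_P = moles_P * M_P = 7.65 * 96.44
mass_P = 737.766 g, rounded to 4 dp:

737.7660 g


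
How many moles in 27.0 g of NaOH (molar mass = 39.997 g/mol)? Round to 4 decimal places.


n = mass / M
n = 27.0 / 39.997
n = 0.67505063 mol, rounded to 4 dp:

0.6751 mol


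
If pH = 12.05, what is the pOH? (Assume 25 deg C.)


At 25 deg C, pH + pOH = 14.
pOH = 14 - pH = 14 - 12.05
pOH = 1.95:

1.95


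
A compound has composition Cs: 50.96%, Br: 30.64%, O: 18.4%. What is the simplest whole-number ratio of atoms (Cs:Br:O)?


Assume 100 g of compound, divide each mass% by atomic mass to get moles, then normalize by the smallest to get a raw atom ratio.
Moles per 100 g: Cs: 50.96/132.905 = 0.3834, Br: 30.64/79.904 = 0.3835, O: 18.4/15.999 = 1.1501
Raw ratio (divide by min = 0.3834): Cs: 1.0, Br: 1.0, O: 2.999
Multiply by 1 to clear fractions: Cs: 1.0 ~= 1, Br: 1.0 ~= 1, O: 2.999 ~= 3
Reduce by GCD to get the simplest whole-number ratio:

1:1:3


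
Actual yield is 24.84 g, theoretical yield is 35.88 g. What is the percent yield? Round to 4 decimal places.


% yield = 100 * actual / theoretical
% yield = 100 * 24.84 / 35.88
% yield = 69.23076923 %, rounded to 4 dp:

69.2308 %


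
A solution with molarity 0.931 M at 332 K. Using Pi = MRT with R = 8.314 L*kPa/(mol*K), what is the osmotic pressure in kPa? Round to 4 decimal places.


Osmotic pressure (van't Hoff): Pi = M*R*T.
RT = 8.314 * 332 = 2760.248
Pi = 0.931 * 2760.248
Pi = 2569.790888 kPa, rounded to 4 dp:

2569.7909 kPa


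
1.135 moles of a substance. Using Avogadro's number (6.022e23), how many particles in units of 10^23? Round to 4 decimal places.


N = n * NA, then divide by 1e23 for the requested units.
N / 1e23 = n * 6.022
N / 1e23 = 1.135 * 6.022
N / 1e23 = 6.83497, rounded to 4 dp:

6.8350


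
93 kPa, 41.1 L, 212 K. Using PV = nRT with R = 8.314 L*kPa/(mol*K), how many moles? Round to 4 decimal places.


PV = nRT, solve for n = PV / (RT).
PV = 93 * 41.1 = 3822.3
RT = 8.314 * 212 = 1762.568
n = 3822.3 / 1762.568
n = 2.16859718 mol, rounded to 4 dp:

2.1686 mol
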